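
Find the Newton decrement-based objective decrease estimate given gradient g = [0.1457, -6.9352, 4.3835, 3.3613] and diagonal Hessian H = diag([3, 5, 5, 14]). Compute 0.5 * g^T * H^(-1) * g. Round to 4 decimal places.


Step 1: H is diagonal, so H^(-1) * g = [0.0486, -1.387, 0.8767, 0.2401].
Step 2: g^T H^(-1) g = sum_i g_i^2 / H_ii
  = (0.1457)^2/3 + (-6.9352)^2/5 + (4.3835)^2/5 + (3.3613)^2/14
  = 0.0071 + 9.6194 + 3.843 + 0.807 = 14.2765
Step 3: Objective decrease = 0.5 * g^T H^(-1) g = 7.1383


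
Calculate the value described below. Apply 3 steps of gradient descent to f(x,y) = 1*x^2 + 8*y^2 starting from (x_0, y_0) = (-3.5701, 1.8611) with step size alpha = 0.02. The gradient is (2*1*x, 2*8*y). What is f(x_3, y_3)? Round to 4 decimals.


Gradient descent on f(x,y) = 1*x^2 + 8*y^2.
Starting point: (-3.5701, 1.8611), alpha = 0.02
Step 1: grad_x = 2*1*-3.5701 = -7.1402, grad_y = 2*8*1.8611 = 29.7776
  x_1 = -3.5701 - 0.02*-7.1402 = -3.4273
  y_1 = 1.8611 - 0.02*29.7776 = 1.2655
Step 2: grad_x = 2*1*-3.4273 = -6.8546, grad_y = 2*8*1.2655 = 20.2488
  x_2 = -3.4273 - 0.02*-6.8546 = -3.2902
  y_2 = 1.2655 - 0.02*20.2488 = 0.8606
Step 3: grad_x = 2*1*-3.2902 = -6.5804, grad_y = 2*8*0.8606 = 13.7692
  x_3 = -3.2902 - 0.02*-6.5804 = -3.1586
  y_3 = 0.8606 - 0.02*13.7692 = 0.5852
f(-3.1586, 0.5852) = 1*(-3.1586)^2 + 8*0.5852^2 = 12.7163


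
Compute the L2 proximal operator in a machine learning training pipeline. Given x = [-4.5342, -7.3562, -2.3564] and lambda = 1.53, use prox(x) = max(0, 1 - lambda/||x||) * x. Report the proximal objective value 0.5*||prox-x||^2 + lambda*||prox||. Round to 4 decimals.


Step 1: Compute ||x||.
||x|| = 8.9569
Step 2: Compute scaling factor.
scale = max(0, 1 - 1.53/8.9569) = 0.8292
Step 3: prox(x) = [-3.7597, -6.0996, -1.9539]
||prox(x)|| = 7.4269
Step 4: Proximal objective.
0.5*||prox-x||^2 = 1.1705
lambda*||prox|| = 11.3632
Total = 12.5335


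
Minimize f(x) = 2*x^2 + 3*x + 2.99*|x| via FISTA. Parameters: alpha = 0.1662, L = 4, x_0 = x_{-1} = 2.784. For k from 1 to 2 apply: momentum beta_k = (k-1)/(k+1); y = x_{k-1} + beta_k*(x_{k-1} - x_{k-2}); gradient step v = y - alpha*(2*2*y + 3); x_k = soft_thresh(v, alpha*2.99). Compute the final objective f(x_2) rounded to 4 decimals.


FISTA on f(x) = 2*x^2 + 3*x + 2.99*|x|
L = 4, alpha = 0.1662
Iteration 1: beta = 0.0, y = 2.784 + 0.0*(2.784 - 2.784) = 2.784
  grad(y) = 14.136, v = y - alpha*grad = 0.4346
  prox(v) = soft_thresh(0.4346, 0.4969) = 0.0
Iteration 2: beta = 0.3333, y = 0.0 + 0.3333*(0.0 - 2.784) = -0.928
  grad(y) = -0.712, v = y - alpha*grad = -0.8097
  prox(v) = soft_thresh(-0.8097, 0.4969) = -0.3127
f(x_2) = 2*(-0.3127)^2 + 3*(-0.3127) + 2.99*|-0.3127| = 0.1925


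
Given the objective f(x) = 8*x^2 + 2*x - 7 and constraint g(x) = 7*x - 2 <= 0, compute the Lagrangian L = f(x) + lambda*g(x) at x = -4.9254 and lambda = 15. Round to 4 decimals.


Step 1: Evaluate f(x).
f(-4.9254) = 8*(-4.9254)^2 + 2*(-4.9254) - 7 = 177.2257
Step 2: Evaluate g(x).
g(-4.9254) = 7*-4.9254 - 2 = -36.4778
Step 3: Compute Lagrangian.
L = 177.2257 + 15*-36.4778 = -369.9413


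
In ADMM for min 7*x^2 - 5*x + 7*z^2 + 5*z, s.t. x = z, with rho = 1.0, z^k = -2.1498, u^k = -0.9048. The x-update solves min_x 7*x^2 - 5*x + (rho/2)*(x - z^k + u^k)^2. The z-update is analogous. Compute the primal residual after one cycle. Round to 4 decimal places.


ADMM iteration with rho = 1.0, z^k = -2.1498, u^k = -0.9048
Step 1: x-update.
Minimize 7*x^2 - 5*x + (1.0/2)*(x + 2.1498 - 0.9048)^2
FOC: (2*7 + 1.0)*x = 5 + 1.0*(-2.1498 + 0.9048)
x^{k+1} = 0.2503
Step 2: z-update.
Minimize 7*z^2 + 5*z + (1.0/2)*(0.2503 - z - 0.9048)^2
FOC: (2*7 + 1.0)*z = -5 + 1.0*(0.2503 - 0.9048)
z^{k+1} = -0.377
Step 3: u-update.
u^{k+1} = -0.9048 + 0.2503 + 0.377 = -0.2775
Step 4: Primal residual = |0.2503 + 0.377| = 0.6273


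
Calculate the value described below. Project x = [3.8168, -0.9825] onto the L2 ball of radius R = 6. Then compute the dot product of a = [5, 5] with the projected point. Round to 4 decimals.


Step 1: Compute ||x|| (intermediates to 6 decimals).
||x|| = sqrt(3.8168^2 + (-0.9825)^2) = 3.941227
Step 2: Project.
Since ||x|| <= R, proj = x (no scaling needed).
proj(x) = [3.8168, -0.9825]
Step 3: Dot product.
a^T * proj(x) = 5*3.8168 + 5*(-0.9825) = 14.1715


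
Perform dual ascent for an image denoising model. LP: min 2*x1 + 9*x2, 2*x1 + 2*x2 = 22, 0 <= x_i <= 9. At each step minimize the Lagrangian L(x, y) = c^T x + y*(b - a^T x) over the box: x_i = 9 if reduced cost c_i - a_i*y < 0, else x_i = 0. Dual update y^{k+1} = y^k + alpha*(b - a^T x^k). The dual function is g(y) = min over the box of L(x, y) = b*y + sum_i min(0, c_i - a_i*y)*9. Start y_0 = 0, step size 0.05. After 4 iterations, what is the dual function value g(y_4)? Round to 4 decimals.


Dual ascent for LP: min 2*x1 + 9*x2, 2*x1 + 2*x2 = 22, 0 <= x_i <= 9
Step 1: y^k = 0.0, reduced costs: (2.0, 9.0)
  x^k = (0.0, 0.0), subgradient = b - a^T x = 22.0
  y^{k+1} = 0.0 + 0.05*22.0 = 1.1
Step 2: y^k = 1.1, reduced costs: (-0.2, 6.8)
  x^k = (9.0, 0.0), subgradient = b - a^T x = 4.0
  y^{k+1} = 1.1 + 0.05*4.0 = 1.3
Step 3: y^k = 1.3, reduced costs: (-0.6, 6.4)
  x^k = (9.0, 0.0), subgradient = b - a^T x = 4.0
  y^{k+1} = 1.3 + 0.05*4.0 = 1.5
Step 4: y^k = 1.5, reduced costs: (-1.0, 6.0)
  x^k = (9.0, 0.0), subgradient = b - a^T x = 4.0
  y^{k+1} = 1.5 + 0.05*4.0 = 1.7
Dual objective at y_4 = 1.7: reduced costs (-1.4, 5.6), box minimizer x = (9.0, 0.0)
g(y_4) = b*y + (c1 - a1*y)*x1 + (c2 - a2*y)*x2 = 22*1.7 + (-1.4)*9.0 + 5.6*0.0 = 37.4 - 12.6 + 0.0 = 24.8


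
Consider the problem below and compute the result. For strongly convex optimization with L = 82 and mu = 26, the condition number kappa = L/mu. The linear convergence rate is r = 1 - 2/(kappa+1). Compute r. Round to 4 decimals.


Step 1: Compute the condition number.
kappa = L/mu = 82/26 = 3.1538
Step 2: Compute the convergence rate.
r = 1 - 2/(kappa + 1) = 1 - 2*mu/(L + mu) = (L - mu)/(L + mu) = 56/108 = 0.5185


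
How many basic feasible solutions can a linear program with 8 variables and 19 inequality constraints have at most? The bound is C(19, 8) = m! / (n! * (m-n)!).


Each vertex corresponds to some choice of n active constraints out of m, so the number of vertices is at most C(m, n) = m! / (n!(m-n)!).
m = 19, n = 8
Numerator: 19 * 18 * 17 * 16 * 15 * 14 * 13 * 12
Denominator: 8! = 40320
C(19, 8) = 75582


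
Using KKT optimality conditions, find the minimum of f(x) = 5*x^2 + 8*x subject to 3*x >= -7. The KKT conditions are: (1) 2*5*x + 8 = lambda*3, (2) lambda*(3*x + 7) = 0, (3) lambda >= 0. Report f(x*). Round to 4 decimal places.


Step 1: Try lambda = 0 (constraint inactive).
Stationarity: 2*5*x + 8 = 0
x* = -8/(2*5) = -0.8
Check constraint: 3*-0.8 = -2.4 >= -7 -- satisfied.
Step 2: Compute optimal value.
f(x*) = 5*(-0.8)^2 + 8*(-0.8) = -3.2


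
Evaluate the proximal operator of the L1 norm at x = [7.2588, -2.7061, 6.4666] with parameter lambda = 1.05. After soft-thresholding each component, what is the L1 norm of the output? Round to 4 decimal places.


Soft-thresholding with lambda = 1.05:
prox(7.2588) = sign(7.2588)*max(|7.2588| - 1.05, 0) = 6.2088
prox(-2.7061) = sign(-2.7061)*max(|-2.7061| - 1.05, 0) = -1.6561
prox(6.4666) = sign(6.4666)*max(|6.4666| - 1.05, 0) = 5.4166
prox(x) = [6.2088, -1.6561, 5.4166]
||prox(x)||_1 = 6.2088 + 1.6561 + 5.4166 = 13.2815


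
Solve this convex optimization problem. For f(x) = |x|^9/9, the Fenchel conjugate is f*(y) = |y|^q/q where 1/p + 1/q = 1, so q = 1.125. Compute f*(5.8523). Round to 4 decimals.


The conjugate exponent q satisfies 1/p + 1/q = 1.
p = 9, so q = 9/(9 - 1) = 1.125
|y|^q = 5.8523^1.125 = 7.2986
f*(5.8523) = 7.2986 / 1.125 = 6.4877


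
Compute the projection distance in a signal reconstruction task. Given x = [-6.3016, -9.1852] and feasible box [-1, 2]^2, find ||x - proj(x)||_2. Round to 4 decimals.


Project each component onto [-1, 2].
clip(-6.3016) = -1.0, clip(-9.1852) = -1.0
Projection = [-1.0, -1.0]
Squared diffs: [28.107, 66.9975]
Distance = sqrt(95.1045) = 9.7522


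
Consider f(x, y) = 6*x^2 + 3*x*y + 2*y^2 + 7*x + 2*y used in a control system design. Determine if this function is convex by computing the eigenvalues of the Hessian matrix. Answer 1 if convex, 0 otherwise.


The Hessian of f(x,y) = 6*x^2 + 3*x*y + 2*y^2 + 7*x + 2*y is:
H = [[12, 3], [3, 4]]
Trace = 12 + 4 = 16
Determinant = 12*4 - (3)^2 = 39
Discriminant = (16)^2 - 4*39 = 100.0
Eigenvalues: lambda_1 = 3.0, lambda_2 = 13.0
The function is convex.

1


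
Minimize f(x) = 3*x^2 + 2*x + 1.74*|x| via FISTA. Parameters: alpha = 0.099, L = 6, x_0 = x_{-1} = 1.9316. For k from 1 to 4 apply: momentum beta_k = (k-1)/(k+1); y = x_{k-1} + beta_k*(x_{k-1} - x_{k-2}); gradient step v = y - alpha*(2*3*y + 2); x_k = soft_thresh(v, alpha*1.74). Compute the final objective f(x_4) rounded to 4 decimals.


FISTA on f(x) = 3*x^2 + 2*x + 1.74*|x|
L = 6, alpha = 0.099
Iteration 1: beta = 0.0, y = 1.9316 + 0.0*(1.9316 - 1.9316) = 1.9316
  grad(y) = 13.5896, v = y - alpha*grad = 0.5862
  prox(v) = soft_thresh(0.5862, 0.1723) = 0.414
Iteration 2: beta = 0.3333, y = 0.414 + 0.3333*(0.414 - 1.9316) = -0.0919
  grad(y) = 1.4486, v = y - alpha*grad = -0.2353
  prox(v) = soft_thresh(-0.2353, 0.1723) = -0.0631
Iteration 3: beta = 0.5, y = -0.0631 + 0.5*(-0.0631 - 0.414) = -0.3016
  grad(y) = 0.1906, v = y - alpha*grad = -0.3204
  prox(v) = soft_thresh(-0.3204, 0.1723) = -0.1482
Iteration 4: beta = 0.6, y = -0.1482 + 0.6*(-0.1482 + 0.0631) = -0.1992
  grad(y) = 0.8045, v = y - alpha*grad = -0.2789
  prox(v) = soft_thresh(-0.2789, 0.1723) = -0.1066
f(x_4) = 3*(-0.1066)^2 + 2*(-0.1066) + 1.74*|-0.1066| = 0.0064


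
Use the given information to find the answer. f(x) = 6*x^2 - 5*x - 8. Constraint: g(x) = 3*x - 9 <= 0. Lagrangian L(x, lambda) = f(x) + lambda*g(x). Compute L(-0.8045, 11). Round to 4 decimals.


Step 1: Evaluate f(x).
f(-0.8045) = 6*(-0.8045)^2 - 5*(-0.8045) - 8 = -0.0942
Step 2: Evaluate g(x).
g(-0.8045) = 3*-0.8045 - 9 = -11.4135
Step 3: Compute Lagrangian.
L = -0.0942 + 11*-11.4135 = -125.6427


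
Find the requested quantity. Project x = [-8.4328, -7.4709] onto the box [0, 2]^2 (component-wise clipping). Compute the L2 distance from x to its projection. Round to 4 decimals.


Project each component onto [0, 2].
clip(-8.4328) = 0.0, clip(-7.4709) = 0.0
Projection = [0.0, 0.0]
Squared diffs: [71.1121, 55.8143]
Distance = sqrt(126.9264) = 11.2662


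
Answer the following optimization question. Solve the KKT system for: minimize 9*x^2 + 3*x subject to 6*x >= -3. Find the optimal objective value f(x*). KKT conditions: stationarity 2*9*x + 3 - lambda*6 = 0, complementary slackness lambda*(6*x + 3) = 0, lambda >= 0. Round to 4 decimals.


Step 1: Try lambda = 0 (constraint inactive).
Stationarity: 2*9*x + 3 = 0
x* = -3/(2*9) = -1/6 = -0.1667 (rounded; the exact value -1/6 is used below)
Check constraint: 6*-0.1667 = -1.0002 >= -3 -- satisfied.
Step 2: Compute optimal value.
f(x*) = 9*(-1/6)^2 + 3*(-1/6) = -0.25


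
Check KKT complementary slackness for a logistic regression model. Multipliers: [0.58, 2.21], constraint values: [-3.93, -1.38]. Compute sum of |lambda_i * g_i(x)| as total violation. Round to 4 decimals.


KKT complementary slackness check:
lambda_1 * g_1 = 0.58 * -3.93 = -2.2794
lambda_2 * g_2 = 2.21 * -1.38 = -3.0498
Total violation = 2.2794 + 3.0498 = 5.3292


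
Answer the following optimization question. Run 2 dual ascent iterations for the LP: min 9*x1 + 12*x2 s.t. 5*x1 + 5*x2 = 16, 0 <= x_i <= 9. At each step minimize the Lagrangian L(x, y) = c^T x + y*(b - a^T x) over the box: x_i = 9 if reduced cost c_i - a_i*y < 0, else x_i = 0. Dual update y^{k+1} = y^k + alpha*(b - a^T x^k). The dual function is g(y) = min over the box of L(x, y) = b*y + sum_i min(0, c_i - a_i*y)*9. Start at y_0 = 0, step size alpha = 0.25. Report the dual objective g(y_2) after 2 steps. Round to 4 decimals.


Dual ascent for LP: min 9*x1 + 12*x2, 5*x1 + 5*x2 = 16, 0 <= x_i <= 9
Step 1: y^k = 0.0, reduced costs: (9.0, 12.0)
  x^k = (0.0, 0.0), subgradient = b - a^T x = 16.0
  y^{k+1} = 0.0 + 0.25*16.0 = 4.0
Step 2: y^k = 4.0, reduced costs: (-11.0, -8.0)
  x^k = (9.0, 9.0), subgradient = b - a^T x = -74.0
  y^{k+1} = 4.0 + 0.25*-74.0 = -14.5
Dual objective at y_2 = -14.5: reduced costs (81.5, 84.5), box minimizer x = (0.0, 0.0)
g(y_2) = b*y + (c1 - a1*y)*x1 + (c2 - a2*y)*x2 = 16*(-14.5) + 81.5*0.0 + 84.5*0.0 = -232.0 + 0.0 + 0.0 = -232.0


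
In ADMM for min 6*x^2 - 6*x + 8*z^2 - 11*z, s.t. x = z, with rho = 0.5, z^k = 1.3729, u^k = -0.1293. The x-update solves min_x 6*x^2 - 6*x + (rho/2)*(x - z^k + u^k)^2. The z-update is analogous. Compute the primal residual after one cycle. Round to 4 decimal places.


ADMM iteration with rho = 0.5, z^k = 1.3729, u^k = -0.1293
Step 1: x-update.
Minimize 6*x^2 - 6*x + (0.5/2)*(x - 1.3729 - 0.1293)^2
FOC: (2*6 + 0.5)*x = 6 + 0.5*(1.3729 + 0.1293)
x^{k+1} = 0.5401
Step 2: z-update.
Minimize 8*z^2 - 11*z + (0.5/2)*(0.5401 - z - 0.1293)^2
FOC: (2*8 + 0.5)*z = 11 + 0.5*(0.5401 - 0.1293)
z^{k+1} = 0.6791
Step 3: u-update.
u^{k+1} = -0.1293 + 0.5401 - 0.6791 = -0.2683
Step 4: Primal residual = |0.5401 - 0.6791| = 0.139


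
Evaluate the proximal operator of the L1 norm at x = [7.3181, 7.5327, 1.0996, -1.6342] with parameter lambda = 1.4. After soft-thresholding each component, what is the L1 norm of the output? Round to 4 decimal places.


Soft-thresholding with lambda = 1.4:
prox(7.3181) = sign(7.3181)*max(|7.3181| - 1.4, 0) = 5.9181
prox(7.5327) = sign(7.5327)*max(|7.5327| - 1.4, 0) = 6.1327
prox(1.0996) = sign(1.0996)*max(|1.0996| - 1.4, 0) = 0.0
prox(-1.6342) = sign(-1.6342)*max(|-1.6342| - 1.4, 0) = -0.2342
prox(x) = [5.9181, 6.1327, 0.0, -0.2342]
||prox(x)||_1 = 5.9181 + 6.1327 + 0.0 + 0.2342 = 12.285


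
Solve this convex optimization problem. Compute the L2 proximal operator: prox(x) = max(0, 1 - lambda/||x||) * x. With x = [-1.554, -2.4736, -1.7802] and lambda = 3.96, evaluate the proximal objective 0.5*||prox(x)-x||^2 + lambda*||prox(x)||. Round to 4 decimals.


Step 1: Compute ||x||.
||x|| = 3.4209
Step 2: Compute scaling factor.
scale = max(0, 1 - 3.96/3.4209) = 0.0
Step 3: prox(x) = [-0.0, -0.0, -0.0]
||prox(x)|| = 0.0
Step 4: Proximal objective.
0.5*||prox-x||^2 = 5.8514
lambda*||prox|| = 0.0
Total = 5.8514


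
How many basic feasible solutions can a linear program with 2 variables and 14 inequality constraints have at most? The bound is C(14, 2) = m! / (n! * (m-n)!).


Each vertex corresponds to some choice of n active constraints out of m, so the number of vertices is at most C(m, n) = m! / (n!(m-n)!).
m = 14, n = 2
Numerator: 14 * 13
Denominator: 2! = 2
C(14, 2) = 91


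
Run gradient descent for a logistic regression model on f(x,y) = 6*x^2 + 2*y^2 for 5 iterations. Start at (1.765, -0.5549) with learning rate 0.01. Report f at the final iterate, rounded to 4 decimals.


Gradient descent on f(x,y) = 6*x^2 + 2*y^2.
Starting point: (1.765, -0.5549), alpha = 0.01
Step 1: grad_x = 2*6*1.765 = 21.18, grad_y = 2*2*-0.5549 = -2.2196
  x_1 = 1.765 - 0.01*21.18 = 1.5532
  y_1 = -0.5549 - 0.01*-2.2196 = -0.5327
Step 2: grad_x = 2*6*1.5532 = 18.6384, grad_y = 2*2*-0.5327 = -2.1308
  x_2 = 1.5532 - 0.01*18.6384 = 1.3668
  y_2 = -0.5327 - 0.01*-2.1308 = -0.5114
Step 3: grad_x = 2*6*1.3668 = 16.4018, grad_y = 2*2*-0.5114 = -2.0456
  x_3 = 1.3668 - 0.01*16.4018 = 1.2028
  y_3 = -0.5114 - 0.01*-2.0456 = -0.4909
Step 4: grad_x = 2*6*1.2028 = 14.4336, grad_y = 2*2*-0.4909 = -1.9638
  x_4 = 1.2028 - 0.01*14.4336 = 1.0585
  y_4 = -0.4909 - 0.01*-1.9638 = -0.4713
Step 5: grad_x = 2*6*1.0585 = 12.7015, grad_y = 2*2*-0.4713 = -1.8852
  x_5 = 1.0585 - 0.01*12.7015 = 0.9314
  y_5 = -0.4713 - 0.01*-1.8852 = -0.4525
f(0.9314, -0.4525) = 6*0.9314^2 + 2*(-0.4525)^2 = 5.615


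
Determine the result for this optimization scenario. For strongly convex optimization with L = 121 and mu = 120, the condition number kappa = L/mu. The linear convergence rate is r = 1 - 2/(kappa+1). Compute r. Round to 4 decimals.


Step 1: Compute the condition number.
kappa = L/mu = 121/120 = 1.0083
Step 2: Compute the convergence rate.
r = 1 - 2/(kappa + 1) = 1 - 2*mu/(L + mu) = (L - mu)/(L + mu) = 1/241 = 0.0041


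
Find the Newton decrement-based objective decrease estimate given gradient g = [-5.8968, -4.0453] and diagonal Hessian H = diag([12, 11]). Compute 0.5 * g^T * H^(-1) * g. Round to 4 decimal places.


Step 1: H is diagonal, so H^(-1) * g = [-0.4914, -0.3678].
Step 2: g^T H^(-1) g = sum_i g_i^2 / H_ii
  = (-5.8968)^2/12 + (-4.0453)^2/11
  = 2.8977 + 1.4877 = 4.3854
Step 3: Objective decrease = 0.5 * g^T H^(-1) g = 2.1927


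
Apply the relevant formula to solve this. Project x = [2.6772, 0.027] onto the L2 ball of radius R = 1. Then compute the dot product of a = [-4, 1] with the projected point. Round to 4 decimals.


Step 1: Compute ||x|| (intermediates to 6 decimals).
||x|| = sqrt(2.6772^2 + 0.027^2) = 2.677336
Step 2: Project.
Since ||x|| > R, scale = R/||x|| = 1/2.677336 = 0.373506, proj(x) = scale * x
proj(x) = [0.99995, 0.010085]
Step 3: Dot product.
a^T * proj(x) = -4*0.99995 + 1*0.010085 = -3.9897


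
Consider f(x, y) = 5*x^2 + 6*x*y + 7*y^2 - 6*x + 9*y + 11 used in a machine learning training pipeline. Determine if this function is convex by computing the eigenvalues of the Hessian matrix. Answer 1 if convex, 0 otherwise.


The Hessian of f(x,y) = 5*x^2 + 6*x*y + 7*y^2 - 6*x + 9*y + 11 is:
H = [[10, 6], [6, 14]]
Trace = 10 + 14 = 24
Determinant = 10*14 - (6)^2 = 104
Discriminant = (24)^2 - 4*104 = 160.0
Eigenvalues: lambda_1 = 5.6754, lambda_2 = 18.3246
The function is convex.

1


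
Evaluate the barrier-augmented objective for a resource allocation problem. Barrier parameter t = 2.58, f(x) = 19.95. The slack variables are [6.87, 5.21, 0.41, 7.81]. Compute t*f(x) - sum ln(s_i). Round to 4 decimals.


Step 1: Compute log-barrier.
ln values: [1.9272, 1.6506, -0.8916, 2.0554]
phi = -(1.9272 + 1.6506 - 0.8916 + 2.0554) = -4.7416
Step 2: Compute augmented objective.
t*f(x) = 2.58*19.95 = 51.471
Total = 51.471 - 4.7416 = 46.7294


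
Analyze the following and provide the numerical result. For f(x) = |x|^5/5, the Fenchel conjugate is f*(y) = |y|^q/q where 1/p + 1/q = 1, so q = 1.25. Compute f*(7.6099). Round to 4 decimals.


The conjugate exponent q satisfies 1/p + 1/q = 1.
p = 5, so q = 5/(5 - 1) = 1.25
|y|^q = 7.6099^1.25 = 12.6393
f*(7.6099) = 12.6393 / 1.25 = 10.1115


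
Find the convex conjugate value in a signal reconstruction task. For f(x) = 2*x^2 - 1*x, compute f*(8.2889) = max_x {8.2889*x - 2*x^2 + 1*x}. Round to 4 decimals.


f*(y) = sup_x {y*x - a*x^2 - b*x} = sup_x {(y-b)*x - a*x^2}
FOC: (y - b) - 2a*x = 0 => x* = (y - b)/(2a)
x* = (8.2889 + 1)/(2*2) = 2.3222
f*(8.2889) = (y-b)^2/(4a) = (8.2889 + 1)^2/(4*2)
= 86.2837/8 = 10.7855


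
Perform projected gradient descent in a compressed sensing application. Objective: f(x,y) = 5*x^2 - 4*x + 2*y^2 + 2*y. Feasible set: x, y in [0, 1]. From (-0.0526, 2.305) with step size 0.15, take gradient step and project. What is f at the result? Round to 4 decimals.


Step 1: Compute gradient at (-0.0526, 2.305).
grad_x = 2*5*-0.0526 - 4 = -4.526
grad_y = 2*2*2.305 + 2 = 11.22
Step 2: Gradient step.
x_raw = -0.0526 - 0.15*-4.526 = 0.6263
y_raw = 2.305 - 0.15*11.22 = 0.622
Step 3: Project onto [0, 1].
x_proj = clip(0.6263) = 0.6263
y_proj = clip(0.622) = 0.622
Step 4: Evaluate f.
f(0.6263, 0.622) = 1.4738


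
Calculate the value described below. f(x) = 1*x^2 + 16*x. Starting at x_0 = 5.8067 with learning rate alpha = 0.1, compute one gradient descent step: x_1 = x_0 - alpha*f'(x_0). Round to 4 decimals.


We compute the gradient at x_0 and apply the update.
f'(x) = 2*x + 16
f'(5.8067) = 2*5.8067 + 16 = 27.6134
x_1 = 5.8067 - 0.1*27.6134 = 3.0454


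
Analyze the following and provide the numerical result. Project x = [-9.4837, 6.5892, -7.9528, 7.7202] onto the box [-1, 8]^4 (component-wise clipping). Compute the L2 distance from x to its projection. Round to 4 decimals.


Project each component onto [-1, 8].
clip(-9.4837) = -1.0, clip(6.5892) = 6.5892, clip(-7.9528) = -1.0, clip(7.7202) = 7.7202
Projection = [-1.0, 6.5892, -1.0, 7.7202]
Squared diffs: [71.9732, 0.0, 48.3414, 0.0]
Distance = sqrt(120.3146) = 10.9688


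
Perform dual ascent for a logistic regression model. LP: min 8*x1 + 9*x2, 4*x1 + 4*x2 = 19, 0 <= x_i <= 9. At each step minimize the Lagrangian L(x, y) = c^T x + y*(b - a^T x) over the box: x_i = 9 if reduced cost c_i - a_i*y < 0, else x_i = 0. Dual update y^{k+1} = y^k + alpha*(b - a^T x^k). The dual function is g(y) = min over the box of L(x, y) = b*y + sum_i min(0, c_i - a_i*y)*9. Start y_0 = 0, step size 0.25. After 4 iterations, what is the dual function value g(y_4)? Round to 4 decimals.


Dual ascent for LP: min 8*x1 + 9*x2, 4*x1 + 4*x2 = 19, 0 <= x_i <= 9
Step 1: y^k = 0.0, reduced costs: (8.0, 9.0)
  x^k = (0.0, 0.0), subgradient = b - a^T x = 19.0
  y^{k+1} = 0.0 + 0.25*19.0 = 4.75
Step 2: y^k = 4.75, reduced costs: (-11.0, -10.0)
  x^k = (9.0, 9.0), subgradient = b - a^T x = -53.0
  y^{k+1} = 4.75 + 0.25*-53.0 = -8.5
Step 3: y^k = -8.5, reduced costs: (42.0, 43.0)
  x^k = (0.0, 0.0), subgradient = b - a^T x = 19.0
  y^{k+1} = -8.5 + 0.25*19.0 = -3.75
Step 4: y^k = -3.75, reduced costs: (23.0, 24.0)
  x^k = (0.0, 0.0), subgradient = b - a^T x = 19.0
  y^{k+1} = -3.75 + 0.25*19.0 = 1.0
Dual objective at y_4 = 1.0: reduced costs (4.0, 5.0), box minimizer x = (0.0, 0.0)
g(y_4) = b*y + (c1 - a1*y)*x1 + (c2 - a2*y)*x2 = 19*1.0 + 4.0*0.0 + 5.0*0.0 = 19.0 + 0.0 + 0.0 = 19.0


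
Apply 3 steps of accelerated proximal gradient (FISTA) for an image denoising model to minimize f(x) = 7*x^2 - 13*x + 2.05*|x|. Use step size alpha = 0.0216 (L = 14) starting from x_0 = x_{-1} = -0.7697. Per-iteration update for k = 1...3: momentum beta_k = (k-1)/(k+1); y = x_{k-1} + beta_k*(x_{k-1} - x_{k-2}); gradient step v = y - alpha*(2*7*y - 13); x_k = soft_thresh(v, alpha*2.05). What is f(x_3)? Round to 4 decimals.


FISTA on f(x) = 7*x^2 - 13*x + 2.05*|x|
L = 14, alpha = 0.0216
Iteration 1: beta = 0.0, y = -0.7697 + 0.0*(-0.7697 + 0.7697) = -0.7697
  grad(y) = -23.7758, v = y - alpha*grad = -0.2561
  prox(v) = soft_thresh(-0.2561, 0.0443) = -0.2119
Iteration 2: beta = 0.3333, y = -0.2119 + 0.3333*(-0.2119 + 0.7697) = -0.0259
  grad(y) = -13.3628, v = y - alpha*grad = 0.2627
  prox(v) = soft_thresh(0.2627, 0.0443) = 0.2184
Iteration 3: beta = 0.5, y = 0.2184 + 0.5*(0.2184 + 0.2119) = 0.4336
  grad(y) = -6.9297, v = y - alpha*grad = 0.5833
  prox(v) = soft_thresh(0.5833, 0.0443) = 0.539
f(x_3) = 7*0.539^2 - 13*0.539 + 2.05*|0.539| = -3.8684


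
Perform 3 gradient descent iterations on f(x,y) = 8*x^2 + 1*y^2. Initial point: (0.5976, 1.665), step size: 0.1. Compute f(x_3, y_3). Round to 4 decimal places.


Gradient descent on f(x,y) = 8*x^2 + 1*y^2.
Starting point: (0.5976, 1.665), alpha = 0.1
Step 1: grad_x = 2*8*0.5976 = 9.5616, grad_y = 2*1*1.665 = 3.33
  x_1 = 0.5976 - 0.1*9.5616 = -0.3586
  y_1 = 1.665 - 0.1*3.33 = 1.332
Step 2: grad_x = 2*8*-0.3586 = -5.737, grad_y = 2*1*1.332 = 2.664
  x_2 = -0.3586 - 0.1*-5.737 = 0.2151
  y_2 = 1.332 - 0.1*2.664 = 1.0656
Step 3: grad_x = 2*8*0.2151 = 3.4422, grad_y = 2*1*1.0656 = 2.1312
  x_3 = 0.2151 - 0.1*3.4422 = -0.1291
  y_3 = 1.0656 - 0.1*2.1312 = 0.8525
f(-0.1291, 0.8525) = 8*(-0.1291)^2 + 1*0.8525^2 = 0.86


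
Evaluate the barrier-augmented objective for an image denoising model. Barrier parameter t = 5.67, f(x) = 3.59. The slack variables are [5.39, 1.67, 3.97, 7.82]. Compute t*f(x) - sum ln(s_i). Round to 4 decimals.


Step 1: Compute log-barrier.
ln values: [1.6845, 0.5128, 1.3788, 2.0567]
phi = -(1.6845 + 0.5128 + 1.3788 + 2.0567) = -5.6328
Step 2: Compute augmented objective.
t*f(x) = 5.67*3.59 = 20.3553
Total = 20.3553 - 5.6328 = 14.7225


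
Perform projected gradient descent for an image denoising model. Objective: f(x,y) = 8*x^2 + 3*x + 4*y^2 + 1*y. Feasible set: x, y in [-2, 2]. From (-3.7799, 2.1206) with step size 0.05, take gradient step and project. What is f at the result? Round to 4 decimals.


Step 1: Compute gradient at (-3.7799, 2.1206).
grad_x = 2*8*-3.7799 + 3 = -57.4784
grad_y = 2*4*2.1206 + 1 = 17.9648
Step 2: Gradient step.
x_raw = -3.7799 - 0.05*-57.4784 = -0.906
y_raw = 2.1206 - 0.05*17.9648 = 1.2224
Step 3: Project onto [-2, 2].
x_proj = clip(-0.906) = -0.906
y_proj = clip(1.2224) = 1.2224
Step 4: Evaluate f.
f(-0.906, 1.2224) = 11.0475


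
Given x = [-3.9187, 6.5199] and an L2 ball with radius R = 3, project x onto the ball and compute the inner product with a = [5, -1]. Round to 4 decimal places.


Step 1: Compute ||x|| (intermediates to 6 decimals).
||x|| = sqrt((-3.9187)^2 + 6.5199^2) = 7.606925
Step 2: Project.
Since ||x|| > R, scale = R/||x|| = 3/7.606925 = 0.394377, proj(x) = scale * x
proj(x) = [-1.545445, 2.571299]
Step 3: Dot product.
a^T * proj(x) = 5*(-1.545445) - 1*2.571299 = -10.2985


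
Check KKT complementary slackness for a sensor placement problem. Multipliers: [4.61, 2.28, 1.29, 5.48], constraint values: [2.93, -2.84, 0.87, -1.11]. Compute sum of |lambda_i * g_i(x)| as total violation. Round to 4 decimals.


KKT complementary slackness check:
lambda_1 * g_1 = 4.61 * 2.93 = 13.5073
lambda_2 * g_2 = 2.28 * -2.84 = -6.4752
lambda_3 * g_3 = 1.29 * 0.87 = 1.1223
lambda_4 * g_4 = 5.48 * -1.11 = -6.0828
Total violation = 13.5073 + 6.4752 + 1.1223 + 6.0828 = 27.1876


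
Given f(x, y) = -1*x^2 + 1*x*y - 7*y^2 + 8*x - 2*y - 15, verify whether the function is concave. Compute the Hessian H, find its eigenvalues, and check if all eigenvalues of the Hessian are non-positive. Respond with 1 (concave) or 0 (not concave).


The Hessian of f(x,y) = -1*x^2 + 1*x*y - 7*y^2 + 8*x - 2*y - 15 is:
H = [[-2, 1], [1, -14]]
Trace = -2 - 14 = -16
Determinant = -2*-14 - (1)^2 = 27
Discriminant = (-16)^2 - 4*27 = 148.0
Eigenvalues: lambda_1 = -14.0828, lambda_2 = -1.9172
The function is concave.

1


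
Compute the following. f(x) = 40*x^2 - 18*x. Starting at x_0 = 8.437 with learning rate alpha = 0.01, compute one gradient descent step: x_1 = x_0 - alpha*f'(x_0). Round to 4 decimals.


We compute the gradient at x_0 and apply the update.
f'(x) = 80*x - 18
f'(8.437) = 80*8.437 - 18 = 656.96
x_1 = 8.437 - 0.01*656.96 = 1.8674


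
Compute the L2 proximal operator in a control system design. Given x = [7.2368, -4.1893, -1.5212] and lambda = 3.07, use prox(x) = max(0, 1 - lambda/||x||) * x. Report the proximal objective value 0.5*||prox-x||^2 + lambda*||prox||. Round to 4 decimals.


Step 1: Compute ||x||.
||x|| = 8.4992
Step 2: Compute scaling factor.
scale = max(0, 1 - 3.07/8.4992) = 0.6388
Step 3: prox(x) = [4.6228, -2.6761, -0.9717]
||prox(x)|| = 5.4292
Step 4: Proximal objective.
0.5*||prox-x||^2 = 4.7125
lambda*||prox|| = 16.6676
Total = 21.3799


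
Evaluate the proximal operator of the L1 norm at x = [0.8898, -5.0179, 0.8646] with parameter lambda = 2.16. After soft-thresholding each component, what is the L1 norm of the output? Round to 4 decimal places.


Soft-thresholding with lambda = 2.16:
prox(0.8898) = sign(0.8898)*max(|0.8898| - 2.16, 0) = 0.0
prox(-5.0179) = sign(-5.0179)*max(|-5.0179| - 2.16, 0) = -2.8579
prox(0.8646) = sign(0.8646)*max(|0.8646| - 2.16, 0) = 0.0
prox(x) = [0.0, -2.8579, 0.0]
||prox(x)||_1 = 0.0 + 2.8579 + 0.0 = 2.8579


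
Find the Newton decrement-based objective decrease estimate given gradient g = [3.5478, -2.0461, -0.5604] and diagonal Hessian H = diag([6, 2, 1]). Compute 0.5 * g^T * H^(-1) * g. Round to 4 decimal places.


Step 1: H is diagonal, so H^(-1) * g = [0.5913, -1.0231, -0.5604].
Step 2: g^T H^(-1) g = sum_i g_i^2 / H_ii
  = (3.5478)^2/6 + (-2.0461)^2/2 + (-0.5604)^2/1
  = 2.0978 + 2.0933 + 0.314 = 4.5051
Step 3: Objective decrease = 0.5 * g^T H^(-1) g = 2.2526


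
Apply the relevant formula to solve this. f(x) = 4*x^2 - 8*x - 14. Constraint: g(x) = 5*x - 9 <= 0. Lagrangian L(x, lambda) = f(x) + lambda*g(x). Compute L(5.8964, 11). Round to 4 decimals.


Step 1: Evaluate f(x).
f(5.8964) = 4*5.8964^2 - 8*5.8964 - 14 = 77.8989
Step 2: Evaluate g(x).
g(5.8964) = 5*5.8964 - 9 = 20.482
Step 3: Compute Lagrangian.
L = 77.8989 + 11*20.482 = 303.2009


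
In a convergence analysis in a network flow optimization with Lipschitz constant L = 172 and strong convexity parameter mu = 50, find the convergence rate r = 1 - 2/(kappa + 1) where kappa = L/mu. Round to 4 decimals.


Step 1: Compute the condition number.
kappa = L/mu = 172/50 = 3.44
Step 2: Compute the convergence rate.
r = 1 - 2/(kappa + 1) = 1 - 2*mu/(L + mu) = (L - mu)/(L + mu) = 122/222 = 0.5495


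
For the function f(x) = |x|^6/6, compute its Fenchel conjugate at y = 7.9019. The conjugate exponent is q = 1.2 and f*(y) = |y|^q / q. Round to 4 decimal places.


The conjugate exponent q satisfies 1/p + 1/q = 1.
p = 6, so q = 6/(6 - 1) = 1.2
|y|^q = 7.9019^1.2 = 11.9475
f*(7.9019) = 11.9475 / 1.2 = 9.9563


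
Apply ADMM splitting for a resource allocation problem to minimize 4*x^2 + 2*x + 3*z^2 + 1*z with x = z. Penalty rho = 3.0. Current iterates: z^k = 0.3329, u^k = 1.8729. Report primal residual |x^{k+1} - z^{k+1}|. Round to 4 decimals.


ADMM iteration with rho = 3.0, z^k = 0.3329, u^k = 1.8729
Step 1: x-update.
Minimize 4*x^2 + 2*x + (3.0/2)*(x - 0.3329 + 1.8729)^2
FOC: (2*4 + 3.0)*x = -2 + 3.0*(0.3329 - 1.8729)
x^{k+1} = -0.6018
Step 2: z-update.
Minimize 3*z^2 + 1*z + (3.0/2)*(-0.6018 - z + 1.8729)^2
FOC: (2*3 + 3.0)*z = -1 + 3.0*(-0.6018 + 1.8729)
z^{k+1} = 0.3126
Step 3: u-update.
u^{k+1} = 1.8729 - 0.6018 - 0.3126 = 0.9585
Step 4: Primal residual = |-0.6018 - 0.3126| = 0.9144


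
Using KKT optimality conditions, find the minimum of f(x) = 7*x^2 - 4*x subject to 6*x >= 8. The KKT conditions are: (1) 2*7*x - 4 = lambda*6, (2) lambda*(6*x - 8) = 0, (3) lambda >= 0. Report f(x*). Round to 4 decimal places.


Step 1: Try lambda = 0 (constraint inactive).
x_unc = 4/(2*7) = 0.2857
Check: 6*0.2857 = 1.7142 < 8 -- violated!
Step 2: Constraint must be active: 6*x = 8
x* = 8/6 = 4/3 = 1.3333 (rounded; the exact value 4/3 is used below)
lambda = (2*7*(4/3) - 4)/6 = 2.4444
Step 3: Compute optimal value.
f(x*) = 7*(4/3)^2 - 4*(4/3) = 7.1111


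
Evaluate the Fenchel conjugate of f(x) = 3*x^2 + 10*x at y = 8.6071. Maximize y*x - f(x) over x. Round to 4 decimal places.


f*(y) = sup_x {y*x - a*x^2 - b*x} = sup_x {(y-b)*x - a*x^2}
FOC: (y - b) - 2a*x = 0 => x* = (y - b)/(2a)
x* = (8.6071 - 10)/(2*3) = -0.2322
f*(8.6071) = (y-b)^2/(4a) = (8.6071 - 10)^2/(4*3)
= 1.9402/12 = 0.1617


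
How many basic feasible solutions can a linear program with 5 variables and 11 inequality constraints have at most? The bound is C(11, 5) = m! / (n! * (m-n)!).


Each vertex corresponds to some choice of n active constraints out of m, so the number of vertices is at most C(m, n) = m! / (n!(m-n)!).
m = 11, n = 5
Numerator: 11 * 10 * 9 * 8 * 7
Denominator: 5! = 120
C(11, 5) = 462


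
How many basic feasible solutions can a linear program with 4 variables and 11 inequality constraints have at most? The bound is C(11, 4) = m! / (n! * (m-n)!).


Each vertex corresponds to some choice of n active constraints out of m, so the number of vertices is at most C(m, n) = m! / (n!(m-n)!).
m = 11, n = 4
Numerator: 11 * 10 * 9 * 8
Denominator: 4! = 24
C(11, 4) = 330


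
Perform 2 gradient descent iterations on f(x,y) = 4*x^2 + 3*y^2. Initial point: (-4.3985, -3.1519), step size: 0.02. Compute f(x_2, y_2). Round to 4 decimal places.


Gradient descent on f(x,y) = 4*x^2 + 3*y^2.
Starting point: (-4.3985, -3.1519), alpha = 0.02
Step 1: grad_x = 2*4*-4.3985 = -35.188, grad_y = 2*3*-3.1519 = -18.9114
  x_1 = -4.3985 - 0.02*-35.188 = -3.6947
  y_1 = -3.1519 - 0.02*-18.9114 = -2.7737
Step 2: grad_x = 2*4*-3.6947 = -29.5579, grad_y = 2*3*-2.7737 = -16.642
  x_2 = -3.6947 - 0.02*-29.5579 = -3.1036
  y_2 = -2.7737 - 0.02*-16.642 = -2.4408
f(-3.1036, -2.4408) = 4*(-3.1036)^2 + 3*(-2.4408)^2 = 56.4018


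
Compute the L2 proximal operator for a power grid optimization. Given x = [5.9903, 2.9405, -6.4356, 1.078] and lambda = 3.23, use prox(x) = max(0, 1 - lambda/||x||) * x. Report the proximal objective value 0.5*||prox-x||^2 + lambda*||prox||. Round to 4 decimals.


Step 1: Compute ||x||.
||x|| = 9.3332
Step 2: Compute scaling factor.
scale = max(0, 1 - 3.23/9.3332) = 0.6539
Step 3: prox(x) = [3.9172, 1.9229, -4.2084, 0.7049]
||prox(x)|| = 6.1032
Step 4: Proximal objective.
0.5*||prox-x||^2 = 5.2165
lambda*||prox|| = 19.7133
Total = 24.9299


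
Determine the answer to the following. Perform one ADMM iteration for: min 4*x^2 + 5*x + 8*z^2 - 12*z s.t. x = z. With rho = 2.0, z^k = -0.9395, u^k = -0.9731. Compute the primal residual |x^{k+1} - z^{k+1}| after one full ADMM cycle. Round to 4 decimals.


ADMM iteration with rho = 2.0, z^k = -0.9395, u^k = -0.9731
Step 1: x-update.
Minimize 4*x^2 + 5*x + (2.0/2)*(x + 0.9395 - 0.9731)^2
FOC: (2*4 + 2.0)*x = -5 + 2.0*(-0.9395 + 0.9731)
x^{k+1} = -0.4933
Step 2: z-update.
Minimize 8*z^2 - 12*z + (2.0/2)*(-0.4933 - z - 0.9731)^2
FOC: (2*8 + 2.0)*z = 12 + 2.0*(-0.4933 - 0.9731)
z^{k+1} = 0.5037
Step 3: u-update.
u^{k+1} = -0.9731 - 0.4933 - 0.5037 = -1.9701
Step 4: Primal residual = |-0.4933 - 0.5037| = 0.997


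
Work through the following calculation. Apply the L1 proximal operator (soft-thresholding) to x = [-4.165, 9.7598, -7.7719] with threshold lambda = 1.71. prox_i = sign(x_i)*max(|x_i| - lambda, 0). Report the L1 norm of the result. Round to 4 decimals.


Soft-thresholding with lambda = 1.71:
prox(-4.165) = sign(-4.165)*max(|-4.165| - 1.71, 0) = -2.455
prox(9.7598) = sign(9.7598)*max(|9.7598| - 1.71, 0) = 8.0498
prox(-7.7719) = sign(-7.7719)*max(|-7.7719| - 1.71, 0) = -6.0619
prox(x) = [-2.455, 8.0498, -6.0619]
||prox(x)||_1 = 2.455 + 8.0498 + 6.0619 = 16.5667


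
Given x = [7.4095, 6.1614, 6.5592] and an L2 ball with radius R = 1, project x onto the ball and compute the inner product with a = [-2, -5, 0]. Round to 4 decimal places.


Step 1: Compute ||x|| (intermediates to 6 decimals).
||x|| = sqrt(7.4095^2 + 6.1614^2 + 6.5592^2) = 11.657043
Step 2: Project.
Since ||x|| > R, scale = R/||x|| = 1/11.657043 = 0.085785, proj(x) = scale * x
proj(x) = [0.635624, 0.528556, 0.562681]
Step 3: Dot product.
a^T * proj(x) = -2*0.635624 - 5*0.528556 + 0*0.562681 = -3.914


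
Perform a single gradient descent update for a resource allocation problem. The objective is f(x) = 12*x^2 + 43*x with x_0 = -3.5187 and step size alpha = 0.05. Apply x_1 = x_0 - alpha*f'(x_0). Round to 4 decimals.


We compute the gradient at x_0 and apply the update.
f'(x) = 24*x + 43
f'(-3.5187) = 24*-3.5187 + 43 = -41.4488
x_1 = -3.5187 - 0.05*-41.4488 = -1.4463


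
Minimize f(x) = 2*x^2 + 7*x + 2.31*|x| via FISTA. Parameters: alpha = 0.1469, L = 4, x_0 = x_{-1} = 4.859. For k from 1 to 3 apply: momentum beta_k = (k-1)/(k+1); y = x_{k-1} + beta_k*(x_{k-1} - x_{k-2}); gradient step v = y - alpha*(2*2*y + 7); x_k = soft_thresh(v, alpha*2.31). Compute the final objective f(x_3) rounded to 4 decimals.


FISTA on f(x) = 2*x^2 + 7*x + 2.31*|x|
L = 4, alpha = 0.1469
Iteration 1: beta = 0.0, y = 4.859 + 0.0*(4.859 - 4.859) = 4.859
  grad(y) = 26.436, v = y - alpha*grad = 0.9756
  prox(v) = soft_thresh(0.9756, 0.3393) = 0.6362
Iteration 2: beta = 0.3333, y = 0.6362 + 0.3333*(0.6362 - 4.859) = -0.7714
  grad(y) = 3.9145, v = y - alpha*grad = -1.3464
  prox(v) = soft_thresh(-1.3464, 0.3393) = -1.0071
Iteration 3: beta = 0.5, y = -1.0071 + 0.5*(-1.0071 - 0.6362) = -1.8287
  grad(y) = -0.3149, v = y - alpha*grad = -1.7825
  prox(v) = soft_thresh(-1.7825, 0.3393) = -1.4431
f(x_3) = 2*(-1.4431)^2 + 7*(-1.4431) + 2.31*|-1.4431| = -2.603


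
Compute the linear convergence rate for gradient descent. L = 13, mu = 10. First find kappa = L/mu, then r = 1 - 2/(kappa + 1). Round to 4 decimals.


Step 1: Compute the condition number.
kappa = L/mu = 13/10 = 1.3
Step 2: Compute the convergence rate.
r = 1 - 2/(kappa + 1) = 1 - 2*mu/(L + mu) = (L - mu)/(L + mu) = 3/23 = 0.1304


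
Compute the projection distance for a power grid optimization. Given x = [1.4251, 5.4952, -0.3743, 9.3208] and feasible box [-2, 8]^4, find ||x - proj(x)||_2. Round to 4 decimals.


Project each component onto [-2, 8].
clip(1.4251) = 1.4251, clip(5.4952) = 5.4952, clip(-0.3743) = -0.3743, clip(9.3208) = 8.0
Projection = [1.4251, 5.4952, -0.3743, 8.0]
Squared diffs: [0.0, 0.0, 0.0, 1.7445]
Distance = sqrt(1.7445) = 1.3208


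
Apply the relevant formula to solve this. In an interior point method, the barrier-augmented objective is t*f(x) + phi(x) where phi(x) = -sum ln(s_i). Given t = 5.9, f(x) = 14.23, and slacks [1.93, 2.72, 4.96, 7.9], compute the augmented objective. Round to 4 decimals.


Step 1: Compute log-barrier.
ln values: [0.6575, 1.0006, 1.6014, 2.0669]
phi = -(0.6575 + 1.0006 + 1.6014 + 2.0669) = -5.3264
Step 2: Compute augmented objective.
t*f(x) = 5.9*14.23 = 83.957
Total = 83.957 - 5.3264 = 78.6306


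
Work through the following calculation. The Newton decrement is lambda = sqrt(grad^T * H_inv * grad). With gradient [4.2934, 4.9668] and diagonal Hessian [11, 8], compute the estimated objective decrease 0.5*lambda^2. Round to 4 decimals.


Step 1: H is diagonal, so H^(-1) * g = [0.3903, 0.6209].
Step 2: g^T H^(-1) g = sum_i g_i^2 / H_ii
  = (4.2934)^2/11 + (4.9668)^2/8
  = 1.6758 + 3.0836 = 4.7594
Step 3: Objective decrease = 0.5 * g^T H^(-1) g = 2.3797


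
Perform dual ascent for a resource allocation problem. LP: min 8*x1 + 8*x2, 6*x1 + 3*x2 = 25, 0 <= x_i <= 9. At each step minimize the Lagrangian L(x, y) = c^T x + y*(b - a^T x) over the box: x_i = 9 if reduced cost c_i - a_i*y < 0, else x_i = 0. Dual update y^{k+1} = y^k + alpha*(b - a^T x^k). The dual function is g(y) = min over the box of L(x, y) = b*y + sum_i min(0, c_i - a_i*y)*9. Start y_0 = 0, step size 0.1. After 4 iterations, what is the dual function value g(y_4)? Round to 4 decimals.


Dual ascent for LP: min 8*x1 + 8*x2, 6*x1 + 3*x2 = 25, 0 <= x_i <= 9
Step 1: y^k = 0.0, reduced costs: (8.0, 8.0)
  x^k = (0.0, 0.0), subgradient = b - a^T x = 25.0
  y^{k+1} = 0.0 + 0.1*25.0 = 2.5
Step 2: y^k = 2.5, reduced costs: (-7.0, 0.5)
  x^k = (9.0, 0.0), subgradient = b - a^T x = -29.0
  y^{k+1} = 2.5 + 0.1*-29.0 = -0.4
Step 3: y^k = -0.4, reduced costs: (10.4, 9.2)
  x^k = (0.0, 0.0), subgradient = b - a^T x = 25.0
  y^{k+1} = -0.4 + 0.1*25.0 = 2.1
Step 4: y^k = 2.1, reduced costs: (-4.6, 1.7)
  x^k = (9.0, 0.0), subgradient = b - a^T x = -29.0
  y^{k+1} = 2.1 + 0.1*-29.0 = -0.8
Dual objective at y_4 = -0.8: reduced costs (12.8, 10.4), box minimizer x = (0.0, 0.0)
g(y_4) = b*y + (c1 - a1*y)*x1 + (c2 - a2*y)*x2 = 25*(-0.8) + 12.8*0.0 + 10.4*0.0 = -20.0 + 0.0 + 0.0 = -20.0


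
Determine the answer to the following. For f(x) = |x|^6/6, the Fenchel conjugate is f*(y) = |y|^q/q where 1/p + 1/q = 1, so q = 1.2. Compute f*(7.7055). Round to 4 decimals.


The conjugate exponent q satisfies 1/p + 1/q = 1.
p = 6, so q = 6/(6 - 1) = 1.2
|y|^q = 7.7055^1.2 = 11.5921
f*(7.7055) = 11.5921 / 1.2 = 9.6601


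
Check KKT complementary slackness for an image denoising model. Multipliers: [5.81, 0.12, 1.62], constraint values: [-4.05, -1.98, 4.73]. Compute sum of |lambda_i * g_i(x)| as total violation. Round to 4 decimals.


KKT complementary slackness check:
lambda_1 * g_1 = 5.81 * -4.05 = -23.5305
lambda_2 * g_2 = 0.12 * -1.98 = -0.2376
lambda_3 * g_3 = 1.62 * 4.73 = 7.6626
Total violation = 23.5305 + 0.2376 + 7.6626 = 31.4307


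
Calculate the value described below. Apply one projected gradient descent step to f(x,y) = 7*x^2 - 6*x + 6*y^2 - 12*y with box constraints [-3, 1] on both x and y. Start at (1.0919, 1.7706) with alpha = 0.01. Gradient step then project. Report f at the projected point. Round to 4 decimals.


Step 1: Compute gradient at (1.0919, 1.7706).
grad_x = 2*7*1.0919 - 6 = 9.2866
grad_y = 2*6*1.7706 - 12 = 9.2472
Step 2: Gradient step.
x_raw = 1.0919 - 0.01*9.2866 = 0.999
y_raw = 1.7706 - 0.01*9.2472 = 1.6781
Step 3: Project onto [-3, 1].
x_proj = clip(0.999) = 0.999
y_proj = clip(1.6781) = 1.0
Step 4: Evaluate f.
f(0.999, 1.0) = -5.0077


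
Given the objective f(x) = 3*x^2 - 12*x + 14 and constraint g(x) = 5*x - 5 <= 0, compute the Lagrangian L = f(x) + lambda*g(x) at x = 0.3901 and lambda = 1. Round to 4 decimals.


Step 1: Evaluate f(x).
f(0.3901) = 3*0.3901^2 - 12*0.3901 + 14 = 9.7753
Step 2: Evaluate g(x).
g(0.3901) = 5*0.3901 - 5 = -3.0495
Step 3: Compute Lagrangian.
L = 9.7753 + 1*-3.0495 = 6.7258
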